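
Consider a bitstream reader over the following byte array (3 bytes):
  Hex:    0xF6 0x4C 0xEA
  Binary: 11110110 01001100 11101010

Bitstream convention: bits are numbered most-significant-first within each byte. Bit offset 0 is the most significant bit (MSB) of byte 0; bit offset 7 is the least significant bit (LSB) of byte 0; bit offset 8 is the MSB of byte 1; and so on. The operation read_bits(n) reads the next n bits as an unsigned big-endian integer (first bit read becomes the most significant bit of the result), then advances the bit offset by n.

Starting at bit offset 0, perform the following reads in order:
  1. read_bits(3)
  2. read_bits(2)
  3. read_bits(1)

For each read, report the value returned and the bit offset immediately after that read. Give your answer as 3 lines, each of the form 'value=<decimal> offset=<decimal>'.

Read 1: bits[0:3] width=3 -> value=7 (bin 111); offset now 3 = byte 0 bit 3; 21 bits remain
Read 2: bits[3:5] width=2 -> value=2 (bin 10); offset now 5 = byte 0 bit 5; 19 bits remain
Read 3: bits[5:6] width=1 -> value=1 (bin 1); offset now 6 = byte 0 bit 6; 18 bits remain

Answer: value=7 offset=3
value=2 offset=5
value=1 offset=6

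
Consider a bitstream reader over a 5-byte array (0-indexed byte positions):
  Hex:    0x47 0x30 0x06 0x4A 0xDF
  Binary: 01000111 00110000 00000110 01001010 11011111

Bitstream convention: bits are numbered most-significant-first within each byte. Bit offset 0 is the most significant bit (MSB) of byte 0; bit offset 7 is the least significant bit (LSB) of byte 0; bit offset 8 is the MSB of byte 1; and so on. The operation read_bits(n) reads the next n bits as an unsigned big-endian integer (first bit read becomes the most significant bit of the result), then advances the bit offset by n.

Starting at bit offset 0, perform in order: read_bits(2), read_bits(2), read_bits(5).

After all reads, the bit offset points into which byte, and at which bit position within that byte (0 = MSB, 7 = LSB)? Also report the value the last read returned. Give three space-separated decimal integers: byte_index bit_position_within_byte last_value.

Answer: 1 1 14

Derivation:
Read 1: bits[0:2] width=2 -> value=1 (bin 01); offset now 2 = byte 0 bit 2; 38 bits remain
Read 2: bits[2:4] width=2 -> value=0 (bin 00); offset now 4 = byte 0 bit 4; 36 bits remain
Read 3: bits[4:9] width=5 -> value=14 (bin 01110); offset now 9 = byte 1 bit 1; 31 bits remain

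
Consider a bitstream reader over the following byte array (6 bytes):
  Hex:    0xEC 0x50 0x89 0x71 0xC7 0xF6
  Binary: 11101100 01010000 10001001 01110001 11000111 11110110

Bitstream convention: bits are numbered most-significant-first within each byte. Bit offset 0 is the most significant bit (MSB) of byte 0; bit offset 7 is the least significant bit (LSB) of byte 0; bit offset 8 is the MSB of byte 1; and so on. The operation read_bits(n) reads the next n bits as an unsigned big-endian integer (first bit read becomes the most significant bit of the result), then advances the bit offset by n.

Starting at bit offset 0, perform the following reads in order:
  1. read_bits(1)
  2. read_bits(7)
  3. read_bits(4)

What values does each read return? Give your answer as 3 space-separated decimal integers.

Answer: 1 108 5

Derivation:
Read 1: bits[0:1] width=1 -> value=1 (bin 1); offset now 1 = byte 0 bit 1; 47 bits remain
Read 2: bits[1:8] width=7 -> value=108 (bin 1101100); offset now 8 = byte 1 bit 0; 40 bits remain
Read 3: bits[8:12] width=4 -> value=5 (bin 0101); offset now 12 = byte 1 bit 4; 36 bits remain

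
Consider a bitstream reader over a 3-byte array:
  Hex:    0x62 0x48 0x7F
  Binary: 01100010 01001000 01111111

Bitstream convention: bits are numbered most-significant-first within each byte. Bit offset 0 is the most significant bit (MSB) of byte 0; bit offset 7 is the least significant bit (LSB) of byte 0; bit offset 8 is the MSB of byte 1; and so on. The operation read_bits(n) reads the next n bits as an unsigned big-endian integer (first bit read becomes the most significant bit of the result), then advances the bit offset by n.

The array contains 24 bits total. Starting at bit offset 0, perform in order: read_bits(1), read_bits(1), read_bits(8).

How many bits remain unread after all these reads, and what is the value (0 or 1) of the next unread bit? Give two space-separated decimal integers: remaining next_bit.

Read 1: bits[0:1] width=1 -> value=0 (bin 0); offset now 1 = byte 0 bit 1; 23 bits remain
Read 2: bits[1:2] width=1 -> value=1 (bin 1); offset now 2 = byte 0 bit 2; 22 bits remain
Read 3: bits[2:10] width=8 -> value=137 (bin 10001001); offset now 10 = byte 1 bit 2; 14 bits remain

Answer: 14 0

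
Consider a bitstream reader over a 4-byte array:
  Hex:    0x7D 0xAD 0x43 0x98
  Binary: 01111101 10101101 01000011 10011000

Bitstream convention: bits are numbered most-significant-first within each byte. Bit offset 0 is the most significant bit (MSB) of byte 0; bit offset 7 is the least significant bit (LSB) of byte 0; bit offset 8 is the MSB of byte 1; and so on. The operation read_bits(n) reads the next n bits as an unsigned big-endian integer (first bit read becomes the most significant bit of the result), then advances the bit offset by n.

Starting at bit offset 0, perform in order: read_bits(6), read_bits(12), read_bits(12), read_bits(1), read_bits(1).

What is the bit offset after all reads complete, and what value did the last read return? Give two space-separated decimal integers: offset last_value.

Read 1: bits[0:6] width=6 -> value=31 (bin 011111); offset now 6 = byte 0 bit 6; 26 bits remain
Read 2: bits[6:18] width=12 -> value=1717 (bin 011010110101); offset now 18 = byte 2 bit 2; 14 bits remain
Read 3: bits[18:30] width=12 -> value=230 (bin 000011100110); offset now 30 = byte 3 bit 6; 2 bits remain
Read 4: bits[30:31] width=1 -> value=0 (bin 0); offset now 31 = byte 3 bit 7; 1 bits remain
Read 5: bits[31:32] width=1 -> value=0 (bin 0); offset now 32 = byte 4 bit 0; 0 bits remain

Answer: 32 0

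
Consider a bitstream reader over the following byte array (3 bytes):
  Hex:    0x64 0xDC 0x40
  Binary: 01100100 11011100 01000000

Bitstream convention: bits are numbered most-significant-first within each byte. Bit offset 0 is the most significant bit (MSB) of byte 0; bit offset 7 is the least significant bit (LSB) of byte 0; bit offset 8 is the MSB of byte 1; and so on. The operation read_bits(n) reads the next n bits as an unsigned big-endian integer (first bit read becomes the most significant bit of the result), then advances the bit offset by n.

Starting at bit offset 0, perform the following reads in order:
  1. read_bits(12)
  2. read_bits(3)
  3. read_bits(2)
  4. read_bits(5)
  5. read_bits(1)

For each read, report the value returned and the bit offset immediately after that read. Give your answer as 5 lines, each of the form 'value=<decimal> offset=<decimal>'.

Read 1: bits[0:12] width=12 -> value=1613 (bin 011001001101); offset now 12 = byte 1 bit 4; 12 bits remain
Read 2: bits[12:15] width=3 -> value=6 (bin 110); offset now 15 = byte 1 bit 7; 9 bits remain
Read 3: bits[15:17] width=2 -> value=0 (bin 00); offset now 17 = byte 2 bit 1; 7 bits remain
Read 4: bits[17:22] width=5 -> value=16 (bin 10000); offset now 22 = byte 2 bit 6; 2 bits remain
Read 5: bits[22:23] width=1 -> value=0 (bin 0); offset now 23 = byte 2 bit 7; 1 bits remain

Answer: value=1613 offset=12
value=6 offset=15
value=0 offset=17
value=16 offset=22
value=0 offset=23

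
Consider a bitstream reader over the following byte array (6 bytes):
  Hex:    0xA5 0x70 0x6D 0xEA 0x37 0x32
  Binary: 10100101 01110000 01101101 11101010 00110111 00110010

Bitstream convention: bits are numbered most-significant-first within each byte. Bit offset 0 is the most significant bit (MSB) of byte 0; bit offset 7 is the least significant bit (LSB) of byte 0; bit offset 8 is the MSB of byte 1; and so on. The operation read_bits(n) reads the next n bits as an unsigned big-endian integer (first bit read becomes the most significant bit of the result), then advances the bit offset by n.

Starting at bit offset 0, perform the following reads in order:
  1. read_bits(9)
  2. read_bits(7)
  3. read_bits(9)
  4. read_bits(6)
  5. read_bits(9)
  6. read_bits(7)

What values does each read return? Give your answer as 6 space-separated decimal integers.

Answer: 330 112 219 53 55 25

Derivation:
Read 1: bits[0:9] width=9 -> value=330 (bin 101001010); offset now 9 = byte 1 bit 1; 39 bits remain
Read 2: bits[9:16] width=7 -> value=112 (bin 1110000); offset now 16 = byte 2 bit 0; 32 bits remain
Read 3: bits[16:25] width=9 -> value=219 (bin 011011011); offset now 25 = byte 3 bit 1; 23 bits remain
Read 4: bits[25:31] width=6 -> value=53 (bin 110101); offset now 31 = byte 3 bit 7; 17 bits remain
Read 5: bits[31:40] width=9 -> value=55 (bin 000110111); offset now 40 = byte 5 bit 0; 8 bits remain
Read 6: bits[40:47] width=7 -> value=25 (bin 0011001); offset now 47 = byte 5 bit 7; 1 bits remain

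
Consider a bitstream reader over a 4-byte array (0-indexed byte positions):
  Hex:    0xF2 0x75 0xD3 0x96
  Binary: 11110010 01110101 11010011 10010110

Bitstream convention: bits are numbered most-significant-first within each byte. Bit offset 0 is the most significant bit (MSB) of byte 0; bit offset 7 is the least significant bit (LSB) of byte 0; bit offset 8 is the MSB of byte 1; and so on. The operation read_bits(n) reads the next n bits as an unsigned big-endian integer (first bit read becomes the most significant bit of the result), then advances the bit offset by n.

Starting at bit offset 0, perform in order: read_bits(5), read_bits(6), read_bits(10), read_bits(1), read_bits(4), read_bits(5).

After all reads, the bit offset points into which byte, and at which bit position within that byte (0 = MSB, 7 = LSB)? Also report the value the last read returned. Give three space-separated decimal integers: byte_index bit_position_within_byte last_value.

Read 1: bits[0:5] width=5 -> value=30 (bin 11110); offset now 5 = byte 0 bit 5; 27 bits remain
Read 2: bits[5:11] width=6 -> value=19 (bin 010011); offset now 11 = byte 1 bit 3; 21 bits remain
Read 3: bits[11:21] width=10 -> value=698 (bin 1010111010); offset now 21 = byte 2 bit 5; 11 bits remain
Read 4: bits[21:22] width=1 -> value=0 (bin 0); offset now 22 = byte 2 bit 6; 10 bits remain
Read 5: bits[22:26] width=4 -> value=14 (bin 1110); offset now 26 = byte 3 bit 2; 6 bits remain
Read 6: bits[26:31] width=5 -> value=11 (bin 01011); offset now 31 = byte 3 bit 7; 1 bits remain

Answer: 3 7 11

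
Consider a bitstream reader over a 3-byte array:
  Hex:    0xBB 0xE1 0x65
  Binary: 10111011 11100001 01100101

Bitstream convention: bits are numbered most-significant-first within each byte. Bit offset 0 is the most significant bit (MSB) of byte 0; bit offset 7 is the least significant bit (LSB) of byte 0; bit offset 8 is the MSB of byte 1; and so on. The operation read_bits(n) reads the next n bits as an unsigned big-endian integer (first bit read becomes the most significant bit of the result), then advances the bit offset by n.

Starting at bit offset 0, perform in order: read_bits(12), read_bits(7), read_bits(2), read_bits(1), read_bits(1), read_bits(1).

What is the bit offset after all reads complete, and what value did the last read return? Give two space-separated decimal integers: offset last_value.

Read 1: bits[0:12] width=12 -> value=3006 (bin 101110111110); offset now 12 = byte 1 bit 4; 12 bits remain
Read 2: bits[12:19] width=7 -> value=11 (bin 0001011); offset now 19 = byte 2 bit 3; 5 bits remain
Read 3: bits[19:21] width=2 -> value=0 (bin 00); offset now 21 = byte 2 bit 5; 3 bits remain
Read 4: bits[21:22] width=1 -> value=1 (bin 1); offset now 22 = byte 2 bit 6; 2 bits remain
Read 5: bits[22:23] width=1 -> value=0 (bin 0); offset now 23 = byte 2 bit 7; 1 bits remain
Read 6: bits[23:24] width=1 -> value=1 (bin 1); offset now 24 = byte 3 bit 0; 0 bits remain

Answer: 24 1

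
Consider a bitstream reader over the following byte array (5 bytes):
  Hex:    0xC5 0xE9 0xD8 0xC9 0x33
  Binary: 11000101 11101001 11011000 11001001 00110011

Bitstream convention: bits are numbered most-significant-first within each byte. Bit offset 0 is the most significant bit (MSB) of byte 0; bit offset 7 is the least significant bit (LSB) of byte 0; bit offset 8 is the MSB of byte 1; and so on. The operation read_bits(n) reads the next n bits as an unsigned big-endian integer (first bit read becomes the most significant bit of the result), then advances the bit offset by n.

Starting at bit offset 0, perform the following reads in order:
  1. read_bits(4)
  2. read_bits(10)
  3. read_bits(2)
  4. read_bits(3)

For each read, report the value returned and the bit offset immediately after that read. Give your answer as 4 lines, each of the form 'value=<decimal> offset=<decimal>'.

Answer: value=12 offset=4
value=378 offset=14
value=1 offset=16
value=6 offset=19

Derivation:
Read 1: bits[0:4] width=4 -> value=12 (bin 1100); offset now 4 = byte 0 bit 4; 36 bits remain
Read 2: bits[4:14] width=10 -> value=378 (bin 0101111010); offset now 14 = byte 1 bit 6; 26 bits remain
Read 3: bits[14:16] width=2 -> value=1 (bin 01); offset now 16 = byte 2 bit 0; 24 bits remain
Read 4: bits[16:19] width=3 -> value=6 (bin 110); offset now 19 = byte 2 bit 3; 21 bits remain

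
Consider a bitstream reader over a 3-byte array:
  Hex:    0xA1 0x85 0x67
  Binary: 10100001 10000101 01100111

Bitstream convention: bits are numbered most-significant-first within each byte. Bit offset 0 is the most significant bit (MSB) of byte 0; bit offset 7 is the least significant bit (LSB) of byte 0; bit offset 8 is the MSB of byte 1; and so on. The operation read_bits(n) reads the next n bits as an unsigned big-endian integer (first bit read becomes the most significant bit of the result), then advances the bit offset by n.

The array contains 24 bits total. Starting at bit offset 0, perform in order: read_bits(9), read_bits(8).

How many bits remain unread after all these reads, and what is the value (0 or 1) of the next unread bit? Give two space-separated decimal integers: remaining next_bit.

Answer: 7 1

Derivation:
Read 1: bits[0:9] width=9 -> value=323 (bin 101000011); offset now 9 = byte 1 bit 1; 15 bits remain
Read 2: bits[9:17] width=8 -> value=10 (bin 00001010); offset now 17 = byte 2 bit 1; 7 bits remain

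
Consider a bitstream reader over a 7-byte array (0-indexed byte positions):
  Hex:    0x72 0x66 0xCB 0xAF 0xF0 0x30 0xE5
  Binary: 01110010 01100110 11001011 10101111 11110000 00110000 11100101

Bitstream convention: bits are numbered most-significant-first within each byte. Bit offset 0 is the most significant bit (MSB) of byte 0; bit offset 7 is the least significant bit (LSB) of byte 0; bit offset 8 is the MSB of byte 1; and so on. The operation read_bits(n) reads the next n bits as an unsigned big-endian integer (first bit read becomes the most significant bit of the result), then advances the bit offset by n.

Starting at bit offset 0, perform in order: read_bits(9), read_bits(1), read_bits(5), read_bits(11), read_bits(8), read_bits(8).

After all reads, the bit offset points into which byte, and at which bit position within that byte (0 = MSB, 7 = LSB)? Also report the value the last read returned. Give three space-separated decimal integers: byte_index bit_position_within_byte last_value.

Read 1: bits[0:9] width=9 -> value=228 (bin 011100100); offset now 9 = byte 1 bit 1; 47 bits remain
Read 2: bits[9:10] width=1 -> value=1 (bin 1); offset now 10 = byte 1 bit 2; 46 bits remain
Read 3: bits[10:15] width=5 -> value=19 (bin 10011); offset now 15 = byte 1 bit 7; 41 bits remain
Read 4: bits[15:26] width=11 -> value=814 (bin 01100101110); offset now 26 = byte 3 bit 2; 30 bits remain
Read 5: bits[26:34] width=8 -> value=191 (bin 10111111); offset now 34 = byte 4 bit 2; 22 bits remain
Read 6: bits[34:42] width=8 -> value=192 (bin 11000000); offset now 42 = byte 5 bit 2; 14 bits remain

Answer: 5 2 192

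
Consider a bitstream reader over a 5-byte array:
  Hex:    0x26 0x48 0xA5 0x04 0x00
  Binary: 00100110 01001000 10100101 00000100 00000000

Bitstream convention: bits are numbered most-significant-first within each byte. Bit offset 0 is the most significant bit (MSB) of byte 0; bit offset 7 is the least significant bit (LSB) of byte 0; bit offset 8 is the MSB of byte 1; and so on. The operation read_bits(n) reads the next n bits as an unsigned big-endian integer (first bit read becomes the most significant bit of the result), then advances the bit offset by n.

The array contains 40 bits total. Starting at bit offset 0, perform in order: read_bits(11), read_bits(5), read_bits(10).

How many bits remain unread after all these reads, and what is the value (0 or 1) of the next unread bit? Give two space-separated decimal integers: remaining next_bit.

Answer: 14 0

Derivation:
Read 1: bits[0:11] width=11 -> value=306 (bin 00100110010); offset now 11 = byte 1 bit 3; 29 bits remain
Read 2: bits[11:16] width=5 -> value=8 (bin 01000); offset now 16 = byte 2 bit 0; 24 bits remain
Read 3: bits[16:26] width=10 -> value=660 (bin 1010010100); offset now 26 = byte 3 bit 2; 14 bits remain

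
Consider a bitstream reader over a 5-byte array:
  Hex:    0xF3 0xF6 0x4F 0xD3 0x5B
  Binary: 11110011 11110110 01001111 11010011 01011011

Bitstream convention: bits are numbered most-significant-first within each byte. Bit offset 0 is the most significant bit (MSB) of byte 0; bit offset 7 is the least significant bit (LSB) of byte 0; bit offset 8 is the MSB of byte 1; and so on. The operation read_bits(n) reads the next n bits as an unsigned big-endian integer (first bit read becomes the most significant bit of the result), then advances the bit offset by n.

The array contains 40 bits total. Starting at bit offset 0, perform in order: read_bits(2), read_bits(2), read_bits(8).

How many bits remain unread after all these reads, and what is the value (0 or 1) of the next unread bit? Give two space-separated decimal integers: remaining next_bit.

Read 1: bits[0:2] width=2 -> value=3 (bin 11); offset now 2 = byte 0 bit 2; 38 bits remain
Read 2: bits[2:4] width=2 -> value=3 (bin 11); offset now 4 = byte 0 bit 4; 36 bits remain
Read 3: bits[4:12] width=8 -> value=63 (bin 00111111); offset now 12 = byte 1 bit 4; 28 bits remain

Answer: 28 0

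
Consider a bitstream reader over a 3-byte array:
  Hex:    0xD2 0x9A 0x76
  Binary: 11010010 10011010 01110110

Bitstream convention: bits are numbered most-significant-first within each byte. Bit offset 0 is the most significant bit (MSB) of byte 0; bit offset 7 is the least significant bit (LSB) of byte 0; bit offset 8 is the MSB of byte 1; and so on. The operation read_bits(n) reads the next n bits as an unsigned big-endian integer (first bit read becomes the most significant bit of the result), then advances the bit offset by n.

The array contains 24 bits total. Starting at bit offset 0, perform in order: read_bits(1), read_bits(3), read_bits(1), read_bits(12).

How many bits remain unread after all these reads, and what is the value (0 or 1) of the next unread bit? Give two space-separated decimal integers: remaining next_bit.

Answer: 7 1

Derivation:
Read 1: bits[0:1] width=1 -> value=1 (bin 1); offset now 1 = byte 0 bit 1; 23 bits remain
Read 2: bits[1:4] width=3 -> value=5 (bin 101); offset now 4 = byte 0 bit 4; 20 bits remain
Read 3: bits[4:5] width=1 -> value=0 (bin 0); offset now 5 = byte 0 bit 5; 19 bits remain
Read 4: bits[5:17] width=12 -> value=1332 (bin 010100110100); offset now 17 = byte 2 bit 1; 7 bits remain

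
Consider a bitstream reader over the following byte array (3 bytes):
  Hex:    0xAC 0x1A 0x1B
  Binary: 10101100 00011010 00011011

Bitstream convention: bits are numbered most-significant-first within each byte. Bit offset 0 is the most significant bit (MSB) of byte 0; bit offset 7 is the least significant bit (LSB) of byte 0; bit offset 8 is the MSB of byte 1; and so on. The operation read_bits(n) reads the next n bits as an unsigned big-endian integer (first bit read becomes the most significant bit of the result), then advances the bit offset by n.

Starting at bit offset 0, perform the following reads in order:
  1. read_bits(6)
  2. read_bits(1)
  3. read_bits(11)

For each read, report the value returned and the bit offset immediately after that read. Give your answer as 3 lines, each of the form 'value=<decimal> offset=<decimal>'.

Answer: value=43 offset=6
value=0 offset=7
value=104 offset=18

Derivation:
Read 1: bits[0:6] width=6 -> value=43 (bin 101011); offset now 6 = byte 0 bit 6; 18 bits remain
Read 2: bits[6:7] width=1 -> value=0 (bin 0); offset now 7 = byte 0 bit 7; 17 bits remain
Read 3: bits[7:18] width=11 -> value=104 (bin 00001101000); offset now 18 = byte 2 bit 2; 6 bits remain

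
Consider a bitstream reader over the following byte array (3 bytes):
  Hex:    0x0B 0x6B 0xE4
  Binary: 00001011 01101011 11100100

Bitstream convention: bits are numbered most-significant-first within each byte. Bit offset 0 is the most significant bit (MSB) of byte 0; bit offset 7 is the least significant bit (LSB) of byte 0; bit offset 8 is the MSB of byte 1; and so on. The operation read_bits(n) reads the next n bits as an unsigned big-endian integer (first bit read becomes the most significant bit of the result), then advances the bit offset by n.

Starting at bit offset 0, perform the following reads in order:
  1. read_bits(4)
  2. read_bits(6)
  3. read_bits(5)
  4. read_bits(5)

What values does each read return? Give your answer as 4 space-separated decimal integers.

Answer: 0 45 21 30

Derivation:
Read 1: bits[0:4] width=4 -> value=0 (bin 0000); offset now 4 = byte 0 bit 4; 20 bits remain
Read 2: bits[4:10] width=6 -> value=45 (bin 101101); offset now 10 = byte 1 bit 2; 14 bits remain
Read 3: bits[10:15] width=5 -> value=21 (bin 10101); offset now 15 = byte 1 bit 7; 9 bits remain
Read 4: bits[15:20] width=5 -> value=30 (bin 11110); offset now 20 = byte 2 bit 4; 4 bits remain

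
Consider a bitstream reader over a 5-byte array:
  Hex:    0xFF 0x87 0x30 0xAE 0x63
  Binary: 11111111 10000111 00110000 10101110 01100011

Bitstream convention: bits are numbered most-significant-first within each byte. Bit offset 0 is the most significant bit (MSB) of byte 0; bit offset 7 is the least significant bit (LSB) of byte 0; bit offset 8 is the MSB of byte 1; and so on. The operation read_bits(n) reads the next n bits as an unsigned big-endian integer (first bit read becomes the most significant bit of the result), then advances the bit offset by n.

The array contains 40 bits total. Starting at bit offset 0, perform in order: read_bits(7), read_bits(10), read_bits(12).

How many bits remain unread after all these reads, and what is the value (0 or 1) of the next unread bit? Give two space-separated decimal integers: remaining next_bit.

Read 1: bits[0:7] width=7 -> value=127 (bin 1111111); offset now 7 = byte 0 bit 7; 33 bits remain
Read 2: bits[7:17] width=10 -> value=782 (bin 1100001110); offset now 17 = byte 2 bit 1; 23 bits remain
Read 3: bits[17:29] width=12 -> value=1557 (bin 011000010101); offset now 29 = byte 3 bit 5; 11 bits remain

Answer: 11 1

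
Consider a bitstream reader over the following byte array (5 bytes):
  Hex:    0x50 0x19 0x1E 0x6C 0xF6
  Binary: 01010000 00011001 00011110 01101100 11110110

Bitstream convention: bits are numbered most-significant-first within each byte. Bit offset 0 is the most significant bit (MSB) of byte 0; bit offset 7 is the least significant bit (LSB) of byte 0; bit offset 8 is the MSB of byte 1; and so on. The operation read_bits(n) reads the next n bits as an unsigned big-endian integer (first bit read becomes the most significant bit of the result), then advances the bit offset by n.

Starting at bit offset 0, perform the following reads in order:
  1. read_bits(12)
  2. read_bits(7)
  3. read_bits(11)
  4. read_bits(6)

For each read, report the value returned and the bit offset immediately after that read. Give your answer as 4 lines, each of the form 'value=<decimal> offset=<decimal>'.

Answer: value=1281 offset=12
value=72 offset=19
value=1947 offset=30
value=15 offset=36

Derivation:
Read 1: bits[0:12] width=12 -> value=1281 (bin 010100000001); offset now 12 = byte 1 bit 4; 28 bits remain
Read 2: bits[12:19] width=7 -> value=72 (bin 1001000); offset now 19 = byte 2 bit 3; 21 bits remain
Read 3: bits[19:30] width=11 -> value=1947 (bin 11110011011); offset now 30 = byte 3 bit 6; 10 bits remain
Read 4: bits[30:36] width=6 -> value=15 (bin 001111); offset now 36 = byte 4 bit 4; 4 bits remain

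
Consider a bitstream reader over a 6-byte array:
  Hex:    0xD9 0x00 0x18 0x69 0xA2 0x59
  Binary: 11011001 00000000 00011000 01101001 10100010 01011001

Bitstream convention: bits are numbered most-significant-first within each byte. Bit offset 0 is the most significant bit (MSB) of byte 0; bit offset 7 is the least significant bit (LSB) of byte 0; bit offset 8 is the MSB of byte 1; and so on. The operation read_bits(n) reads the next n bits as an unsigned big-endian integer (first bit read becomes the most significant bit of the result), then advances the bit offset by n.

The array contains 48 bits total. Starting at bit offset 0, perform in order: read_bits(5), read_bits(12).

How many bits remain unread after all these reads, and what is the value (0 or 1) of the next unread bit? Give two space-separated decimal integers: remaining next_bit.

Read 1: bits[0:5] width=5 -> value=27 (bin 11011); offset now 5 = byte 0 bit 5; 43 bits remain
Read 2: bits[5:17] width=12 -> value=512 (bin 001000000000); offset now 17 = byte 2 bit 1; 31 bits remain

Answer: 31 0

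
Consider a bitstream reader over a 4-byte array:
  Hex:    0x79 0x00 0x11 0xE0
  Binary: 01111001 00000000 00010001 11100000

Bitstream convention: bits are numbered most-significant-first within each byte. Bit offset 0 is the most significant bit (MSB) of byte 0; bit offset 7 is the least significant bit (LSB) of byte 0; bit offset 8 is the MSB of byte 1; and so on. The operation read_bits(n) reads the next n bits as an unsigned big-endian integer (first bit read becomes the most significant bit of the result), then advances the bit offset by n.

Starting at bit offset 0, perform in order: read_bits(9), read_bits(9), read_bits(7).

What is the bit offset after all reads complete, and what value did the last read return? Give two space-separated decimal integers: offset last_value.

Answer: 25 35

Derivation:
Read 1: bits[0:9] width=9 -> value=242 (bin 011110010); offset now 9 = byte 1 bit 1; 23 bits remain
Read 2: bits[9:18] width=9 -> value=0 (bin 000000000); offset now 18 = byte 2 bit 2; 14 bits remain
Read 3: bits[18:25] width=7 -> value=35 (bin 0100011); offset now 25 = byte 3 bit 1; 7 bits remain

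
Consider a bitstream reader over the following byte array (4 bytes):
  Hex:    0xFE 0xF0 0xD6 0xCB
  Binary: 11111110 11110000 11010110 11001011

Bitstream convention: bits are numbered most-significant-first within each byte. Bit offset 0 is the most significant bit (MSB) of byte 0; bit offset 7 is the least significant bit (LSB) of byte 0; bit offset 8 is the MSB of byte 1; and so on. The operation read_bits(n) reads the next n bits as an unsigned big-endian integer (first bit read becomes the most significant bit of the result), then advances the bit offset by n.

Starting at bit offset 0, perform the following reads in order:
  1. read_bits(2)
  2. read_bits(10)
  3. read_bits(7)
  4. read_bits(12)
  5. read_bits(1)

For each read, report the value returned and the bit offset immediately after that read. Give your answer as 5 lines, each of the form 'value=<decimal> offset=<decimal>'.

Read 1: bits[0:2] width=2 -> value=3 (bin 11); offset now 2 = byte 0 bit 2; 30 bits remain
Read 2: bits[2:12] width=10 -> value=1007 (bin 1111101111); offset now 12 = byte 1 bit 4; 20 bits remain
Read 3: bits[12:19] width=7 -> value=6 (bin 0000110); offset now 19 = byte 2 bit 3; 13 bits remain
Read 4: bits[19:31] width=12 -> value=2917 (bin 101101100101); offset now 31 = byte 3 bit 7; 1 bits remain
Read 5: bits[31:32] width=1 -> value=1 (bin 1); offset now 32 = byte 4 bit 0; 0 bits remain

Answer: value=3 offset=2
value=1007 offset=12
value=6 offset=19
value=2917 offset=31
value=1 offset=32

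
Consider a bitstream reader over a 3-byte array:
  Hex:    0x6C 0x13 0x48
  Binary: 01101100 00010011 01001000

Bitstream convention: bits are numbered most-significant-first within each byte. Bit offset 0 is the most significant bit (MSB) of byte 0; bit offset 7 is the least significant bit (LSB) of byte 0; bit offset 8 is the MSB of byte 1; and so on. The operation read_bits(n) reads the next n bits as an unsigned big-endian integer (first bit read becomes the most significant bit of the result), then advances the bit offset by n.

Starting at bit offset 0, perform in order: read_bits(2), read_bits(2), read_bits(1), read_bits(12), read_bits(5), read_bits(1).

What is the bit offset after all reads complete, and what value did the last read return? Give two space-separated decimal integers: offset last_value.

Read 1: bits[0:2] width=2 -> value=1 (bin 01); offset now 2 = byte 0 bit 2; 22 bits remain
Read 2: bits[2:4] width=2 -> value=2 (bin 10); offset now 4 = byte 0 bit 4; 20 bits remain
Read 3: bits[4:5] width=1 -> value=1 (bin 1); offset now 5 = byte 0 bit 5; 19 bits remain
Read 4: bits[5:17] width=12 -> value=2086 (bin 100000100110); offset now 17 = byte 2 bit 1; 7 bits remain
Read 5: bits[17:22] width=5 -> value=18 (bin 10010); offset now 22 = byte 2 bit 6; 2 bits remain
Read 6: bits[22:23] width=1 -> value=0 (bin 0); offset now 23 = byte 2 bit 7; 1 bits remain

Answer: 23 0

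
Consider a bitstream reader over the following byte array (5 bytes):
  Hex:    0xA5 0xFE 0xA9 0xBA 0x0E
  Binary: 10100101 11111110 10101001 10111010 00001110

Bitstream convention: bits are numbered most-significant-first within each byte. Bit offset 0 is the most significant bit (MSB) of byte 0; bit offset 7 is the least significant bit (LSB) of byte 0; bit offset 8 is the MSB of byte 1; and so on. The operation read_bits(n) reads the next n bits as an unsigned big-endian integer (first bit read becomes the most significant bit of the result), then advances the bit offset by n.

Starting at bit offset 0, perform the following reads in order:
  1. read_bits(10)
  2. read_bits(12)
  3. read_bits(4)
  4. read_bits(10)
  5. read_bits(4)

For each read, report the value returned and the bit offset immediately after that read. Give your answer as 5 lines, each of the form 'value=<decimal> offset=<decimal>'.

Answer: value=663 offset=10
value=4010 offset=22
value=6 offset=26
value=928 offset=36
value=14 offset=40

Derivation:
Read 1: bits[0:10] width=10 -> value=663 (bin 1010010111); offset now 10 = byte 1 bit 2; 30 bits remain
Read 2: bits[10:22] width=12 -> value=4010 (bin 111110101010); offset now 22 = byte 2 bit 6; 18 bits remain
Read 3: bits[22:26] width=4 -> value=6 (bin 0110); offset now 26 = byte 3 bit 2; 14 bits remain
Read 4: bits[26:36] width=10 -> value=928 (bin 1110100000); offset now 36 = byte 4 bit 4; 4 bits remain
Read 5: bits[36:40] width=4 -> value=14 (bin 1110); offset now 40 = byte 5 bit 0; 0 bits remain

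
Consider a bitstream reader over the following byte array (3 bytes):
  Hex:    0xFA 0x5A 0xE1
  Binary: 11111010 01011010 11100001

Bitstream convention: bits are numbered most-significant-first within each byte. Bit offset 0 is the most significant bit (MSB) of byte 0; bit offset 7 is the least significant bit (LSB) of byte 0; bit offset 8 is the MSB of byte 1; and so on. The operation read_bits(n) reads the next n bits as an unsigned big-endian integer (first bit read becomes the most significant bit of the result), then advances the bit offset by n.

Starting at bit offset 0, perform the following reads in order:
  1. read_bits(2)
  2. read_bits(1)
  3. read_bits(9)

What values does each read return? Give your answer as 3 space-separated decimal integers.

Answer: 3 1 421

Derivation:
Read 1: bits[0:2] width=2 -> value=3 (bin 11); offset now 2 = byte 0 bit 2; 22 bits remain
Read 2: bits[2:3] width=1 -> value=1 (bin 1); offset now 3 = byte 0 bit 3; 21 bits remain
Read 3: bits[3:12] width=9 -> value=421 (bin 110100101); offset now 12 = byte 1 bit 4; 12 bits remain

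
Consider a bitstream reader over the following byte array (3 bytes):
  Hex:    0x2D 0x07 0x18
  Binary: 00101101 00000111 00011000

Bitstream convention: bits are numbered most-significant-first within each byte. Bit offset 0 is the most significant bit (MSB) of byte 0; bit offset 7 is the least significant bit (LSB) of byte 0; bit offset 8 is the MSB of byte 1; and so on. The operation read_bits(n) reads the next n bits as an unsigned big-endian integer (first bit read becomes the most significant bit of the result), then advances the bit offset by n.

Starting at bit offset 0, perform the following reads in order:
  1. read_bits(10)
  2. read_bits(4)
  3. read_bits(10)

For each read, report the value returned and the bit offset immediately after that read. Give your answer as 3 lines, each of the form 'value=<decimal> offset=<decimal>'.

Answer: value=180 offset=10
value=1 offset=14
value=792 offset=24

Derivation:
Read 1: bits[0:10] width=10 -> value=180 (bin 0010110100); offset now 10 = byte 1 bit 2; 14 bits remain
Read 2: bits[10:14] width=4 -> value=1 (bin 0001); offset now 14 = byte 1 bit 6; 10 bits remain
Read 3: bits[14:24] width=10 -> value=792 (bin 1100011000); offset now 24 = byte 3 bit 0; 0 bits remain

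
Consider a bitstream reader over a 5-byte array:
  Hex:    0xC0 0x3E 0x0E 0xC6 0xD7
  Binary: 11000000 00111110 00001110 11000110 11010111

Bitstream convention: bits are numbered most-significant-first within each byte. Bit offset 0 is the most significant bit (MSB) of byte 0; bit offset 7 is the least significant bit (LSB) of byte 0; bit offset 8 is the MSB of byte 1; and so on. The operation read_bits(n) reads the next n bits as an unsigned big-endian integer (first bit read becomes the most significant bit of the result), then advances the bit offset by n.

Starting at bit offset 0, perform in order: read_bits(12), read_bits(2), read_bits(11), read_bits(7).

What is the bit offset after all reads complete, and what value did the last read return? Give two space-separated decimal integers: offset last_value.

Answer: 32 70

Derivation:
Read 1: bits[0:12] width=12 -> value=3075 (bin 110000000011); offset now 12 = byte 1 bit 4; 28 bits remain
Read 2: bits[12:14] width=2 -> value=3 (bin 11); offset now 14 = byte 1 bit 6; 26 bits remain
Read 3: bits[14:25] width=11 -> value=1053 (bin 10000011101); offset now 25 = byte 3 bit 1; 15 bits remain
Read 4: bits[25:32] width=7 -> value=70 (bin 1000110); offset now 32 = byte 4 bit 0; 8 bits remain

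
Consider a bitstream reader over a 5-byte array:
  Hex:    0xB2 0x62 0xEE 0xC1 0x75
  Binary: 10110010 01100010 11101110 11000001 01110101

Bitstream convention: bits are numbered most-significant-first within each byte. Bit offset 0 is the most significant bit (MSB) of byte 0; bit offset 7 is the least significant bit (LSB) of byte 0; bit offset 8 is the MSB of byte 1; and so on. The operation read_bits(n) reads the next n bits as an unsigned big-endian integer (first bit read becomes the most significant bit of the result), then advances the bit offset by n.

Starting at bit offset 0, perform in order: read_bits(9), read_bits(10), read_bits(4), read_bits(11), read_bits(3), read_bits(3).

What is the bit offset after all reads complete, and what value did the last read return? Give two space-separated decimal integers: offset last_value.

Read 1: bits[0:9] width=9 -> value=356 (bin 101100100); offset now 9 = byte 1 bit 1; 31 bits remain
Read 2: bits[9:19] width=10 -> value=791 (bin 1100010111); offset now 19 = byte 2 bit 3; 21 bits remain
Read 3: bits[19:23] width=4 -> value=7 (bin 0111); offset now 23 = byte 2 bit 7; 17 bits remain
Read 4: bits[23:34] width=11 -> value=773 (bin 01100000101); offset now 34 = byte 4 bit 2; 6 bits remain
Read 5: bits[34:37] width=3 -> value=6 (bin 110); offset now 37 = byte 4 bit 5; 3 bits remain
Read 6: bits[37:40] width=3 -> value=5 (bin 101); offset now 40 = byte 5 bit 0; 0 bits remain

Answer: 40 5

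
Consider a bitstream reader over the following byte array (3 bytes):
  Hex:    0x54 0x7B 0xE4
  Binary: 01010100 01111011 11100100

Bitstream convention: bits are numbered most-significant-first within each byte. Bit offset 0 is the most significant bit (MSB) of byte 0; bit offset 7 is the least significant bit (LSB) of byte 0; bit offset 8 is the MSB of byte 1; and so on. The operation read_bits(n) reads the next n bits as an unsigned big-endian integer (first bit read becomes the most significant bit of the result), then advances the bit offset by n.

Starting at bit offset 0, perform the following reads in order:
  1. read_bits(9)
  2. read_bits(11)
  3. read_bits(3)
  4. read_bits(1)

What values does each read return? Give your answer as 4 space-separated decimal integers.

Answer: 168 1982 2 0

Derivation:
Read 1: bits[0:9] width=9 -> value=168 (bin 010101000); offset now 9 = byte 1 bit 1; 15 bits remain
Read 2: bits[9:20] width=11 -> value=1982 (bin 11110111110); offset now 20 = byte 2 bit 4; 4 bits remain
Read 3: bits[20:23] width=3 -> value=2 (bin 010); offset now 23 = byte 2 bit 7; 1 bits remain
Read 4: bits[23:24] width=1 -> value=0 (bin 0); offset now 24 = byte 3 bit 0; 0 bits remain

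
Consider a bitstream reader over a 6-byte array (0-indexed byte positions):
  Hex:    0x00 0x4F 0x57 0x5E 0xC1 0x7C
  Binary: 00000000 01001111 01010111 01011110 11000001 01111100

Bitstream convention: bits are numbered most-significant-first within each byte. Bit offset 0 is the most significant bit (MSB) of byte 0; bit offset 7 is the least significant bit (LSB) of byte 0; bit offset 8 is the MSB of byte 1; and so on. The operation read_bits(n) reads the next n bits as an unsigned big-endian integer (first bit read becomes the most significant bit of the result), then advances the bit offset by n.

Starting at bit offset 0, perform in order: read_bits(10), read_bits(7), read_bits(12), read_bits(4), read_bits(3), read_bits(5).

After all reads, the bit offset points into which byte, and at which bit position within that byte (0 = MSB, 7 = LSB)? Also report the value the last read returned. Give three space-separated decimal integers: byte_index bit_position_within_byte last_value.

Answer: 5 1 2

Derivation:
Read 1: bits[0:10] width=10 -> value=1 (bin 0000000001); offset now 10 = byte 1 bit 2; 38 bits remain
Read 2: bits[10:17] width=7 -> value=30 (bin 0011110); offset now 17 = byte 2 bit 1; 31 bits remain
Read 3: bits[17:29] width=12 -> value=2795 (bin 101011101011); offset now 29 = byte 3 bit 5; 19 bits remain
Read 4: bits[29:33] width=4 -> value=13 (bin 1101); offset now 33 = byte 4 bit 1; 15 bits remain
Read 5: bits[33:36] width=3 -> value=4 (bin 100); offset now 36 = byte 4 bit 4; 12 bits remain
Read 6: bits[36:41] width=5 -> value=2 (bin 00010); offset now 41 = byte 5 bit 1; 7 bits remain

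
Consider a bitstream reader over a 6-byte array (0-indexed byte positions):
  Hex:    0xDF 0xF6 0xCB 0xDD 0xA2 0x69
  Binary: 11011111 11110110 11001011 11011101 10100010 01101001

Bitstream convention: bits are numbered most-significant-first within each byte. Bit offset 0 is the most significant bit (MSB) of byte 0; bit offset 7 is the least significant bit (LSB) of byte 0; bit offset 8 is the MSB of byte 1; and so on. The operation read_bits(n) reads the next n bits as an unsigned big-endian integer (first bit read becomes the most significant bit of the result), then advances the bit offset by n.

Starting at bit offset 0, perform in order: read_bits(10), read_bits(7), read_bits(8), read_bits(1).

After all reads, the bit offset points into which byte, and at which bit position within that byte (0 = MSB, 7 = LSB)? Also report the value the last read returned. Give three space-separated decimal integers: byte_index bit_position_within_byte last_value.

Read 1: bits[0:10] width=10 -> value=895 (bin 1101111111); offset now 10 = byte 1 bit 2; 38 bits remain
Read 2: bits[10:17] width=7 -> value=109 (bin 1101101); offset now 17 = byte 2 bit 1; 31 bits remain
Read 3: bits[17:25] width=8 -> value=151 (bin 10010111); offset now 25 = byte 3 bit 1; 23 bits remain
Read 4: bits[25:26] width=1 -> value=1 (bin 1); offset now 26 = byte 3 bit 2; 22 bits remain

Answer: 3 2 1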